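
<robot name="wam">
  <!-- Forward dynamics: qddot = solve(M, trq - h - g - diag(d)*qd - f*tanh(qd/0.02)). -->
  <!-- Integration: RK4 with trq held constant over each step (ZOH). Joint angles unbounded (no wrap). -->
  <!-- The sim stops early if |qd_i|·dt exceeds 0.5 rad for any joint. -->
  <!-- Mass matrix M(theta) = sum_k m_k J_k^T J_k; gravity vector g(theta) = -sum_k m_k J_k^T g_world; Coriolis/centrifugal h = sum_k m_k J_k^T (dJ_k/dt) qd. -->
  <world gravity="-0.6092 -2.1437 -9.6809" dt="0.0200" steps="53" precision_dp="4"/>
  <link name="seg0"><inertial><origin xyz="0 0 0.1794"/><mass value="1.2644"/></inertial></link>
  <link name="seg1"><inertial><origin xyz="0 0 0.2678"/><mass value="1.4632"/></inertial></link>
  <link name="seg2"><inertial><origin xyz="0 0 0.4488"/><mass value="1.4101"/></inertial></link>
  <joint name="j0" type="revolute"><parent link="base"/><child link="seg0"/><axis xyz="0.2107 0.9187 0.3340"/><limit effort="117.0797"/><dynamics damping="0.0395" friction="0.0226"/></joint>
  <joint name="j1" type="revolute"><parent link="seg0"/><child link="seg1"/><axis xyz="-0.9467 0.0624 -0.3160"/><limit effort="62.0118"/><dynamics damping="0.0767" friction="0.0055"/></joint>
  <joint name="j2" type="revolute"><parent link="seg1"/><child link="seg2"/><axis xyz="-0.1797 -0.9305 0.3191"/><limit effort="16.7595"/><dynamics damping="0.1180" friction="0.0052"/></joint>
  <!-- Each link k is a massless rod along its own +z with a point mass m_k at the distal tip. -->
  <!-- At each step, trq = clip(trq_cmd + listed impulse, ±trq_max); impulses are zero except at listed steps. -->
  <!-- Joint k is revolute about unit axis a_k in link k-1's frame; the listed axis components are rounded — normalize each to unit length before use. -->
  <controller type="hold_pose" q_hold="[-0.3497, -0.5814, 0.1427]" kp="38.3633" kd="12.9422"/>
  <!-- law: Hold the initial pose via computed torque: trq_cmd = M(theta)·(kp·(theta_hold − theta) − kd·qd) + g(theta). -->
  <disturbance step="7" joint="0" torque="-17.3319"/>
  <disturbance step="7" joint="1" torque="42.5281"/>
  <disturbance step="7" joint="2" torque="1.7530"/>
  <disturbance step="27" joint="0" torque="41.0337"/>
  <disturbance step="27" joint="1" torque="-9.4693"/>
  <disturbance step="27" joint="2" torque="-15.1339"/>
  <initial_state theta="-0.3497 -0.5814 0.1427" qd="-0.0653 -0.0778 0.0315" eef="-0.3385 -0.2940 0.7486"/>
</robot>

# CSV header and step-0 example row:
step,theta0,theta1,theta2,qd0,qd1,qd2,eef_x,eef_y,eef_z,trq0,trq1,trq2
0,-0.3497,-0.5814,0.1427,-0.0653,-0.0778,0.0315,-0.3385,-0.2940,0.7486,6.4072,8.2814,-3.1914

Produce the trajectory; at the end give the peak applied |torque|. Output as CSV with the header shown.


step,theta0,theta1,theta2,qd0,qd1,qd2,eef_x,eef_y,eef_z,trq0,trq1,trq2
1,-0.3508,-0.5827,0.1433,-0.0476,-0.0571,0.0247,-0.3394,-0.2945,0.7478,6.2017,8.1805,-3.0956
2,-0.3516,-0.5837,0.1437,-0.0335,-0.0408,0.0194,-0.3401,-0.2949,0.7473,6.0343,8.0990,-3.0175
3,-0.3522,-0.5844,0.1440,-0.0225,-0.0280,0.0150,-0.3406,-0.2951,0.7469,5.8984,8.0333,-2.9541
4,-0.3526,-0.5849,0.1443,-0.0140,-0.0180,0.0112,-0.3410,-0.2953,0.7466,5.7887,7.9805,-2.9027
5,-0.3528,-0.5852,0.1445,-0.0077,-0.0105,0.0078,-0.3412,-0.2954,0.7464,5.7009,7.9383,-2.8612
6,-0.3529,-0.5853,0.1446,-0.0032,-0.0047,0.0046,-0.3413,-0.2955,0.7464,5.6310,7.9046,-2.8276
7,-0.3529,-0.5854,0.1447,0.0001,-0.0005,0.0019,-0.3413,-0.2955,0.7463,-11.7564,50.4059,-1.0475
8,-0.3529,-0.5744,0.1447,-0.0002,1.0973,-0.0018,-0.3425,-0.2886,0.7494,10.1999,-3.5520,-3.2496
9,-0.3529,-0.5554,0.1446,-0.0032,0.8058,-0.0082,-0.3445,-0.2766,0.7546,9.2833,-1.3404,-3.1444
10,-0.3530,-0.5416,0.1444,-0.0028,0.5761,-0.0104,-0.3459,-0.2678,0.7582,8.5319,0.4535,-3.0518
11,-0.3530,-0.5318,0.1442,-0.0012,0.3957,-0.0106,-0.3467,-0.2616,0.7608,7.9188,1.9083,-2.9729
12,-0.3530,-0.5253,0.1440,0.0008,0.2549,-0.0099,-0.3472,-0.2575,0.7625,7.4201,3.0873,-2.9071
13,-0.3530,-0.5213,0.1438,0.0027,0.1456,-0.0089,-0.3475,-0.2549,0.7635,7.0154,4.0423,-2.8534
14,-0.3529,-0.5193,0.1437,0.0042,0.0616,-0.0078,-0.3476,-0.2536,0.7641,6.6876,4.8150,-2.8100
15,-0.3528,-0.5187,0.1435,0.0054,-0.0022,-0.0067,-0.3475,-0.2533,0.7643,6.4224,5.4390,-2.7755
16,-0.3527,-0.5192,0.1434,0.0064,-0.0496,-0.0055,-0.3473,-0.2537,0.7642,6.2082,5.9404,-2.7482
17,-0.3526,-0.5205,0.1433,0.0071,-0.0844,-0.0045,-0.3470,-0.2546,0.7639,6.0352,6.3438,-2.7270
18,-0.3524,-0.5225,0.1432,0.0075,-0.1091,-0.0036,-0.3467,-0.2558,0.7635,5.8956,6.6681,-2.7106
19,-0.3523,-0.5248,0.1431,0.0076,-0.1260,-0.0030,-0.3464,-0.2574,0.7630,5.7832,6.9280,-2.6981
20,-0.3521,-0.5274,0.1431,0.0076,-0.1366,-0.0024,-0.3460,-0.2591,0.7623,5.6926,7.1358,-2.6887
21,-0.3520,-0.5302,0.1431,0.0075,-0.1426,-0.0019,-0.3456,-0.2610,0.7617,5.6198,7.3013,-2.6818
22,-0.3518,-0.5331,0.1430,0.0073,-0.1448,-0.0015,-0.3452,-0.2628,0.7610,5.5613,7.4326,-2.6768
23,-0.3517,-0.5360,0.1430,0.0071,-0.1442,-0.0012,-0.3448,-0.2647,0.7603,5.5144,7.5362,-2.6733
24,-0.3516,-0.5388,0.1430,0.0068,-0.1416,-0.0010,-0.3444,-0.2666,0.7596,5.4769,7.6176,-2.6710
25,-0.3514,-0.5416,0.1429,0.0065,-0.1375,-0.0007,-0.3441,-0.2684,0.7589,5.4470,7.6809,-2.6696
26,-0.3513,-0.5443,0.1429,0.0062,-0.1323,-0.0006,-0.3437,-0.2702,0.7582,5.4233,7.7298,-2.6689
27,-0.3512,-0.5469,0.1429,0.0058,-0.1263,-0.0004,-0.3434,-0.2718,0.7576,46.4382,-1.7022,-16.7595
28,-0.3439,-0.5491,0.1462,0.7248,-0.0908,0.3224,-0.3386,-0.2750,0.7583,-5.6516,10.3442,1.1120
29,-0.3314,-0.5509,0.1516,0.5284,-0.0924,0.2217,-0.3306,-0.2793,0.7599,-3.5709,9.8801,0.3712
30,-0.3223,-0.5528,0.1552,0.3741,-0.0924,0.1467,-0.3247,-0.2827,0.7609,-1.8713,9.5042,-0.2337
31,-0.3161,-0.5546,0.1576,0.2535,-0.0911,0.0908,-0.3204,-0.2854,0.7615,-0.4840,9.1980,-0.7266
32,-0.3119,-0.5564,0.1590,0.1597,-0.0887,0.0494,-0.3175,-0.2876,0.7617,0.6477,8.9475,-1.1276
33,-0.3095,-0.5581,0.1597,0.0874,-0.0855,0.0191,-0.3156,-0.2893,0.7617,1.5701,8.7419,-1.4532
34,-0.3083,-0.5598,0.1598,0.0325,-0.0815,-0.0020,-0.3146,-0.2907,0.7614,2.3211,8.5728,-1.7177
35,-0.3080,-0.5614,0.1596,-0.0076,-0.0769,-0.0143,-0.3141,-0.2918,0.7611,2.9287,8.4334,-1.9325
36,-0.3085,-0.5629,0.1593,-0.0355,-0.0715,-0.0189,-0.3142,-0.2926,0.7606,3.4149,8.3186,-2.1062
37,-0.3094,-0.5643,0.1589,-0.0554,-0.0662,-0.0212,-0.3146,-0.2932,0.7601,3.8078,8.2239,-2.2461
38,-0.3106,-0.5655,0.1585,-0.0694,-0.0612,-0.0224,-0.3153,-0.2937,0.7595,4.1257,8.1459,-2.3584
39,-0.3121,-0.5667,0.1580,-0.0789,-0.0565,-0.0230,-0.3162,-0.2941,0.7590,4.3825,8.0816,-2.4483
40,-0.3137,-0.5678,0.1576,-0.0847,-0.0521,-0.0231,-0.3172,-0.2944,0.7584,4.5897,8.0286,-2.5198
41,-0.3155,-0.5688,0.1571,-0.0879,-0.0480,-0.0228,-0.3183,-0.2946,0.7578,4.7563,7.9849,-2.5765
42,-0.3172,-0.5697,0.1567,-0.0889,-0.0442,-0.0223,-0.3194,-0.2947,0.7572,4.8900,7.9490,-2.6212
43,-0.3190,-0.5706,0.1562,-0.0883,-0.0407,-0.0217,-0.3206,-0.2948,0.7566,4.9970,7.9194,-2.6562
44,-0.3208,-0.5713,0.1558,-0.0866,-0.0374,-0.0209,-0.3217,-0.2948,0.7560,5.0822,7.8951,-2.6834
45,-0.3225,-0.5721,0.1554,-0.0839,-0.0345,-0.0201,-0.3228,-0.2948,0.7555,5.1497,7.8751,-2.7042
46,-0.3241,-0.5727,0.1550,-0.0807,-0.0317,-0.0193,-0.3239,-0.2948,0.7550,5.2031,7.8587,-2.7200
47,-0.3257,-0.5733,0.1546,-0.0771,-0.0292,-0.0184,-0.3250,-0.2948,0.7545,5.2449,7.8452,-2.7318
48,-0.3272,-0.5739,0.1543,-0.0732,-0.0268,-0.0176,-0.3260,-0.2948,0.7541,5.2774,7.8342,-2.7403
49,-0.3286,-0.5744,0.1539,-0.0692,-0.0247,-0.0168,-0.3269,-0.2947,0.7537,5.3025,7.8252,-2.7463
50,-0.3299,-0.5749,0.1536,-0.0652,-0.0227,-0.0160,-0.3278,-0.2947,0.7533,5.3216,7.8178,-2.7502
51,-0.3312,-0.5753,0.1533,-0.0612,-0.0209,-0.0153,-0.3286,-0.2946,0.7529,5.3360,7.8118,-2.7526
52,-0.3324,-0.5757,0.1530,-0.0573,-0.0193,-0.0145,-0.3294,-0.2946,0.7526,5.3465,7.8069,-2.7537
53,-0.3335,-0.5761,0.1527,-0.0535,-0.0178,-0.0139,-0.3301,-0.2945,0.7522,,,
# max |trq| (N·m): 50.4059


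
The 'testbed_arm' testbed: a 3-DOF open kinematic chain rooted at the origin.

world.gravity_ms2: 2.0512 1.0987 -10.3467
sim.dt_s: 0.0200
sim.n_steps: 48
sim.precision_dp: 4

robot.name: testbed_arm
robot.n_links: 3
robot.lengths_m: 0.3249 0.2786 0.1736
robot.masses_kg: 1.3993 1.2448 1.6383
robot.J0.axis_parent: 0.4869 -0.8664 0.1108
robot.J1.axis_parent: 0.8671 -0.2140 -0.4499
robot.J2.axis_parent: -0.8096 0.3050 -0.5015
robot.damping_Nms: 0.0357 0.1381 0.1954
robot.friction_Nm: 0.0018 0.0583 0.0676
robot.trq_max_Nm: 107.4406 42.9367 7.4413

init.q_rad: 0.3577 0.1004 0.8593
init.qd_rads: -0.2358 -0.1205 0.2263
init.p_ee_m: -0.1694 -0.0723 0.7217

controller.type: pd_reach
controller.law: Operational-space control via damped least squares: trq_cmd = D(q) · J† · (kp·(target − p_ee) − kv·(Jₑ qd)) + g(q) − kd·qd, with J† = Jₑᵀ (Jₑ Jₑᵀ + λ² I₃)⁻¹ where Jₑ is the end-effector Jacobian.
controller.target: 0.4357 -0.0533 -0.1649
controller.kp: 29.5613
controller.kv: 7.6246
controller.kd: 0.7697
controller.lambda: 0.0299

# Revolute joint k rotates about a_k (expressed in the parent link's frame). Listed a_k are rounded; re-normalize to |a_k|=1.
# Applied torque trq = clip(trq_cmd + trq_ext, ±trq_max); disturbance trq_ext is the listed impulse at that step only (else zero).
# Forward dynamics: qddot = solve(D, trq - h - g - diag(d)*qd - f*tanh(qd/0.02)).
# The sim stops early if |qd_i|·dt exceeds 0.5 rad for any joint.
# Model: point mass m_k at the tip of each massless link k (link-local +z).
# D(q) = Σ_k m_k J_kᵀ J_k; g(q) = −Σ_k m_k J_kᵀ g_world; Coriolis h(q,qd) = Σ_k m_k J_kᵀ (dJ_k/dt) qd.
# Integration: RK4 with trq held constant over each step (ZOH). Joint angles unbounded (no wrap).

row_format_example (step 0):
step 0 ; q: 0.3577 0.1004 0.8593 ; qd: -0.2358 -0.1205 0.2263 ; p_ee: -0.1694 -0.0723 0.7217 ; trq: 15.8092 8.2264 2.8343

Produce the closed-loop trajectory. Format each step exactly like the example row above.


step 1 ; q: 0.3591 0.1068 0.9247 ; qd: 0.3617 0.6910 6.0052 ; p_ee: -0.1633 -0.0695 0.7182 ; trq: 11.3932 5.6976 -1.8947
step 2 ; q: 0.3676 0.1204 1.0402 ; qd: 0.4910 0.6737 5.5800 ; p_ee: -0.1559 -0.0687 0.7103 ; trq: 6.1165 3.5150 -1.0558
step 3 ; q: 0.3785 0.1335 1.1514 ; qd: 0.5944 0.6403 5.5515 ; p_ee: -0.1500 -0.0701 0.7013 ; trq: 1.9539 1.8528 -0.7481
step 4 ; q: 0.3909 0.1456 1.2619 ; qd: 0.6504 0.5690 5.5202 ; p_ee: -0.1447 -0.0729 0.6912 ; trq: -1.4063 0.5656 -0.5692
step 5 ; q: 0.4040 0.1560 1.3718 ; qd: 0.6645 0.4735 5.4867 ; p_ee: -0.1397 -0.0765 0.6803 ; trq: -4.1136 -0.4376 -0.4957
step 6 ; q: 0.4171 0.1644 1.4810 ; qd: 0.6413 0.3630 5.4491 ; p_ee: -0.1346 -0.0805 0.6687 ; trq: -6.2932 -1.2260 -0.5058
step 7 ; q: 0.4293 0.1704 1.5894 ; qd: 0.5848 0.2435 5.4052 ; p_ee: -0.1291 -0.0847 0.6567 ; trq: -8.0480 -1.8528 -0.5802
step 8 ; q: 0.4402 0.1740 1.6967 ; qd: 0.4983 0.1190 5.3529 ; p_ee: -0.1231 -0.0889 0.6445 ; trq: -9.4630 -2.3593 -0.7012
step 9 ; q: 0.4490 0.1752 1.8030 ; qd: 0.3841 -0.0061 5.2888 ; p_ee: -0.1164 -0.0927 0.6322 ; trq: -10.6079 -2.7815 -0.8520
step 10 ; q: 0.4553 0.1739 1.9077 ; qd: 0.2414 -0.1188 5.2044 ; p_ee: -0.1090 -0.0963 0.6200 ; trq: -11.5365 -3.1651 -1.0134
step 11 ; q: 0.4584 0.1704 2.0107 ; qd: 0.0771 -0.2328 5.1093 ; p_ee: -0.1007 -0.0994 0.6081 ; trq: -12.3011 -3.5031 -1.1815
step 12 ; q: 0.4582 0.1646 2.1117 ; qd: -0.1068 -0.3478 4.9993 ; p_ee: -0.0916 -0.1020 0.5968 ; trq: -12.9463 -3.8139 -1.3416
step 13 ; q: 0.4540 0.1565 2.2103 ; qd: -0.3087 -0.4640 4.8722 ; p_ee: -0.0816 -0.1040 0.5861 ; trq: -13.5099 -4.1143 -1.4816
step 14 ; q: 0.4457 0.1460 2.3062 ; qd: -0.5266 -0.5832 4.7284 ; p_ee: -0.0707 -0.1052 0.5763 ; trq: -14.0267 -4.4187 -1.5934
step 15 ; q: 0.4328 0.1331 2.3991 ; qd: -0.7587 -0.7098 4.5717 ; p_ee: -0.0589 -0.1054 0.5676 ; trq: -14.5312 -4.7393 -1.6722
step 16 ; q: 0.4152 0.1174 2.4890 ; qd: -1.0033 -0.8517 4.4094 ; p_ee: -0.0461 -0.1045 0.5598 ; trq: -15.0605 -5.0873 -1.7172
step 17 ; q: 0.3926 0.0987 2.5757 ; qd: -1.2591 -1.0199 4.2525 ; p_ee: -0.0320 -0.1023 0.5532 ; trq: -15.6570 -5.4740 -1.7310
step 18 ; q: 0.3648 0.0761 2.6595 ; qd: -1.5259 -1.2286 4.1155 ; p_ee: -0.0166 -0.0985 0.5477 ; trq: -16.3683 -5.9101 -1.7195
step 19 ; q: 0.3315 0.0489 2.7409 ; qd: -1.8052 -1.4936 4.0148 ; p_ee: 0.0003 -0.0927 0.5432 ; trq: -17.2344 -6.3978 -1.6898
step 20 ; q: 0.2925 0.0156 2.8210 ; qd: -2.1006 -1.8283 3.9656 ; p_ee: 0.0192 -0.0847 0.5394 ; trq: -18.2077 -6.8843 -1.6467
step 21 ; q: 0.2473 -0.0251 2.9006 ; qd: -2.4184 -2.2309 3.9682 ; p_ee: 0.0402 -0.0741 0.5360 ; trq: -18.7787 -7.0582 -1.5770
step 22 ; q: 0.1955 -0.0738 2.9800 ; qd: -2.7647 -2.6337 3.9429 ; p_ee: 0.0639 -0.0606 0.5328 ; trq: -16.5294 -5.6163 -1.3804
step 23 ; q: 0.1367 -0.1275 3.0543 ; qd: -3.1239 -2.7314 3.4855 ; p_ee: 0.0905 -0.0439 0.5291 ; trq: -5.5961 0.2096 -0.6734
step 24 ; q: 0.0714 -0.1729 3.1054 ; qd: -3.4014 -1.8480 1.6948 ; p_ee: 0.1201 -0.0247 0.5239 ; trq: 10.0417 7.2412 1.1015
step 25 ; q: 0.0023 -0.1944 3.1173 ; qd: -3.5046 -0.3560 -0.3837 ; p_ee: 0.1516 -0.0049 0.5160 ; trq: 15.2681 7.9830 2.7665
step 26 ; q: -0.0679 -0.1947 3.1094 ; qd: -3.5182 0.3226 -0.3907 ; p_ee: 0.1830 0.0124 0.5055 ; trq: 13.5186 5.7929 2.5337
step 27 ; q: -0.1382 -0.1867 3.1076 ; qd: -3.5217 0.4885 0.1628 ; p_ee: 0.2133 0.0264 0.4930 ; trq: 13.2946 5.0041 1.9514
step 28 ; q: -0.2086 -0.1746 3.1107 ; qd: -3.5239 0.7203 0.1460 ; p_ee: 0.2426 0.0381 0.4788 ; trq: 14.6493 5.0936 1.9504
step 29 ; q: -0.2790 -0.1582 3.1131 ; qd: -3.5162 0.9266 0.0909 ; p_ee: 0.2708 0.0481 0.4627 ; trq: 15.7787 5.1132 1.9958
step 30 ; q: -0.3491 -0.1382 3.1148 ; qd: -3.5015 1.0752 0.0820 ; p_ee: 0.2979 0.0567 0.4451 ; trq: 16.7081 5.0988 2.0143
step 31 ; q: -0.4189 -0.1157 3.1165 ; qd: -3.4820 1.1752 0.0936 ; p_ee: 0.3236 0.0638 0.4260 ; trq: 17.6172 5.1369 2.0307
step 32 ; q: -0.4883 -0.0915 3.1185 ; qd: -3.4579 1.2429 0.0999 ; p_ee: 0.3479 0.0697 0.4056 ; trq: 18.5421 5.2318 2.0651
step 33 ; q: -0.5571 -0.0662 3.1205 ; qd: -3.4286 1.2845 0.1006 ; p_ee: 0.3708 0.0744 0.3841 ; trq: 19.4487 5.3614 2.1139
step 34 ; q: -0.6253 -0.0403 3.1225 ; qd: -3.3933 1.3020 0.1004 ; p_ee: 0.3920 0.0781 0.3615 ; trq: 20.3140 5.5143 2.1709
step 35 ; q: -0.6927 -0.0143 3.1245 ; qd: -3.3515 1.2979 0.1003 ; p_ee: 0.4117 0.0808 0.3382 ; trq: 21.1301 5.6873 2.2332
step 36 ; q: -0.7593 0.0115 3.1265 ; qd: -3.3027 1.2748 0.0998 ; p_ee: 0.4296 0.0826 0.3142 ; trq: 21.8917 5.8774 2.2999
step 37 ; q: -0.8247 0.0366 3.1285 ; qd: -3.2466 1.2358 0.0985 ; p_ee: 0.4460 0.0837 0.2897 ; trq: 22.5929 6.0807 2.3697
step 38 ; q: -0.8890 0.0608 3.1305 ; qd: -3.1831 1.1838 0.0963 ; p_ee: 0.4607 0.0840 0.2648 ; trq: 23.2284 6.2931 2.4414
step 39 ; q: -0.9520 0.0839 3.1323 ; qd: -3.1123 1.1217 0.0933 ; p_ee: 0.4737 0.0838 0.2398 ; trq: 23.7939 6.5102 2.5134
step 40 ; q: -1.0135 0.1057 3.1342 ; qd: -3.0345 1.0525 0.0895 ; p_ee: 0.4852 0.0829 0.2149 ; trq: 24.2866 6.7276 2.5845
step 41 ; q: -1.0733 0.1260 3.1359 ; qd: -2.9503 0.9791 0.0851 ; p_ee: 0.4951 0.0815 0.1901 ; trq: 24.7048 6.9411 2.6533
step 42 ; q: -1.1314 0.1449 3.1375 ; qd: -2.8603 0.9042 0.0801 ; p_ee: 0.5035 0.0797 0.1656 ; trq: 25.0479 7.1466 2.7186
step 43 ; q: -1.1877 0.1623 3.1391 ; qd: -2.7653 0.8301 0.0748 ; p_ee: 0.5106 0.0775 0.1415 ; trq: 25.3163 7.3407 2.7793
step 44 ; q: -1.2420 0.1782 3.1405 ; qd: -2.6661 0.7588 0.0694 ; p_ee: 0.5164 0.0750 0.1180 ; trq: 25.5114 7.5200 2.8345
step 45 ; q: -1.2943 0.1928 3.1418 ; qd: -2.5637 0.6921 0.0642 ; p_ee: 0.5210 0.0721 0.0951 ; trq: 25.6352 7.6822 2.8836
step 46 ; q: -1.3446 0.2060 3.1431 ; qd: -2.4589 0.6311 0.0592 ; p_ee: 0.5245 0.0689 0.0731 ; trq: 25.6908 7.8255 2.9259
step 47 ; q: -1.3927 0.2182 3.1442 ; qd: -2.3526 0.5767 0.0547 ; p_ee: 0.5269 0.0656 0.0518 ; trq: 25.6815 7.9486 2.9611
step 48 ; q: -1.4387 0.2293 3.1452 ; qd: -2.2455 0.5292 0.0508 ; p_ee: 0.5285 0.0620 0.0315


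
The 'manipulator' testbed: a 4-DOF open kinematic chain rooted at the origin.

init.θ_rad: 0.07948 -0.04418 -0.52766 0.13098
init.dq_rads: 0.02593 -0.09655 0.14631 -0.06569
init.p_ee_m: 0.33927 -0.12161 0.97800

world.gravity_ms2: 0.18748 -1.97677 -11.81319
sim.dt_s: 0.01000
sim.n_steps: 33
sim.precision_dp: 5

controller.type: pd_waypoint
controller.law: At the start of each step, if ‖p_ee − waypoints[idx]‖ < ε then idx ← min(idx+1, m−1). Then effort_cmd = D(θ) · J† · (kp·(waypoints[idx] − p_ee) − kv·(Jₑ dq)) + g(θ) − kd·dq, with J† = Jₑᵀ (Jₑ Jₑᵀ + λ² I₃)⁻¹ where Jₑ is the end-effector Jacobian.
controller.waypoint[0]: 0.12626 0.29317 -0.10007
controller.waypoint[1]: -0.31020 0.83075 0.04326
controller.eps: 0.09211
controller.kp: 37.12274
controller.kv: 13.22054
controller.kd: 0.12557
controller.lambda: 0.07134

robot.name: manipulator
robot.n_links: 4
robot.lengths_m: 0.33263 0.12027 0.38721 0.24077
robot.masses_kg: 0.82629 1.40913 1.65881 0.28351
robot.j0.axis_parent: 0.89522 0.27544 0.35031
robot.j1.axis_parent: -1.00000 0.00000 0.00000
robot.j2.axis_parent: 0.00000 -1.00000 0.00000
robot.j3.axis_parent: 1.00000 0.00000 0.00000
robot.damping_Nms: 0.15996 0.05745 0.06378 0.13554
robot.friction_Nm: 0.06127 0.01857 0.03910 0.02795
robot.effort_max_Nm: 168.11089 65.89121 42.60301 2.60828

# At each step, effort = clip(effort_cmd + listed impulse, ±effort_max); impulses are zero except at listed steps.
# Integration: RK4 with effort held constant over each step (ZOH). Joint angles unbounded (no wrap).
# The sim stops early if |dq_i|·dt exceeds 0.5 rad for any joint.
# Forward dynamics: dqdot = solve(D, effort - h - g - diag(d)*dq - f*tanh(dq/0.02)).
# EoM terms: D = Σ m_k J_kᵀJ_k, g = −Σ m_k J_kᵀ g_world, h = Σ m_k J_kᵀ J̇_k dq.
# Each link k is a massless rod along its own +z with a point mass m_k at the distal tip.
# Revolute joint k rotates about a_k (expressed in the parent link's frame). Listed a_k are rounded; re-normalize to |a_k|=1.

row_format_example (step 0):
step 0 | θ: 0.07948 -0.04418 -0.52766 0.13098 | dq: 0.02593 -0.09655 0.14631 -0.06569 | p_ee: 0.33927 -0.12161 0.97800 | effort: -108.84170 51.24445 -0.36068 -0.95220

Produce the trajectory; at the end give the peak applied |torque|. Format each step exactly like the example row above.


step 1 | θ: 0.07125 -0.05177 -0.53144 0.13715 | dq: -1.66659 -1.41598 -0.89848 1.27219 | p_ee: 0.33876 -0.12158 0.97728 | effort: -101.77091 47.80298 0.59763 -0.99816
step 2 | θ: 0.04686 -0.07191 -0.54509 0.15516 | dq: -3.20413 -2.60172 -1.82613 2.31250 | p_ee: 0.33842 -0.11979 0.97448 | effort: -92.96804 43.50870 1.11738 -0.95605
step 3 | θ: 0.00801 -0.10308 -0.56739 0.18235 | dq: -4.55845 -3.61502 -2.62416 3.11599 | p_ee: 0.33781 -0.11596 0.96964 | effort: -81.15885 37.85452 1.20999 -0.85539
step 4 | θ: -0.04326 -0.14331 -0.59691 0.21644 | dq: -5.68414 -4.41087 -3.26806 3.69642 | p_ee: 0.33649 -0.10995 0.96272 | effort: -66.67046 31.05043 0.98568 -0.71855
step 5 | θ: -0.10447 -0.19028 -0.63200 0.25524 | dq: -6.54865 -4.96307 -3.73854 4.06391 | p_ee: 0.33414 -0.10171 0.95373 | effort: -51.13618 23.88600 0.61369 -0.56703
step 6 | θ: -0.17301 -0.24157 -0.67093 0.29677 | dq: -7.15289 -5.27964 -4.03523 4.24622 | p_ee: 0.33057 -0.09130 0.94282 | effort: -36.33247 17.19010 0.24268 -0.41959
step 7 | θ: -0.24643 -0.29501 -0.71204 0.33940 | dq: -7.52871 -5.39718 -4.17760 4.28714 | p_ee: 0.32582 -0.07890 0.93023 | effort: -23.38708 11.46876 -0.04151 -0.28921
step 8 | θ: -0.32268 -0.34884 -0.75394 0.38197 | dq: -7.72304 -5.36408 -4.19657 4.23372 | p_ee: 0.32003 -0.06476 0.91628 | effort: -12.69559 6.87578 -0.21084 -0.18238
step 9 | θ: -0.40019 -0.40179 -0.79556 0.42373 | dq: -7.78319 -5.22633 -4.12514 4.12592 | p_ee: 0.31344 -0.04920 0.90128 | effort: -4.17804 3.34111 -0.27209 -0.10029
step 10 | θ: -0.47783 -0.45301 -0.83615 0.46429 | dq: -7.74909 -5.02079 -3.99255 3.99268 | p_ee: 0.30630 -0.03255 0.88551 | effort: 2.45985 0.69852 -0.24680 -0.04092
step 11 | θ: -0.55480 -0.50196 -0.87522 0.50349 | dq: -7.65124 -4.77412 -3.82210 3.85258 | p_ee: 0.29883 -0.01510 0.86918 | effort: 7.56509 -1.23630 -0.15950 -0.00074
step 12 | θ: -0.63058 -0.54833 -0.91247 0.54131 | dq: -7.51172 -4.50445 -3.63113 3.71620 | p_ee: 0.29123 0.00285 0.85250 | effort: 11.46104 -2.62992 -0.03229 0.02410
step 13 | θ: -0.70484 -0.59193 -0.94777 0.57782 | dq: -7.34594 -4.22358 -3.43197 3.58868 | p_ee: 0.28365 0.02108 0.83560 | effort: 14.42065 -3.61947 0.11694 0.03720
step 14 | θ: -0.77736 -0.63271 -0.98108 0.61312 | dq: -7.16447 -3.93899 -3.23306 3.47176 | p_ee: 0.27623 0.03939 0.81859 | effort: 16.66304 -4.31245 0.27461 0.04164
step 15 | θ: -0.84803 -0.67065 -1.01242 0.64730 | dq: -6.97451 -3.65539 -3.03998 3.36526 | p_ee: 0.26904 0.05762 0.80154 | effort: 18.35935 -4.79069 0.43080 0.03991
step 16 | θ: -0.91678 -0.70578 -1.04189 0.68046 | dq: -6.78090 -3.37569 -2.85623 3.26801 | p_ee: 0.26214 0.07566 0.78453 | effort: 19.64116 -5.11537 0.57859 0.03392
step 17 | θ: -0.98360 -0.73814 -1.06957 0.71269 | dq: -6.58688 -3.10171 -2.68386 3.17852 | p_ee: 0.25558 0.09339 0.76759 | effort: 20.60868 -5.33162 0.71330 0.02515
step 18 | θ: -1.04849 -0.76780 -1.09559 0.74405 | dq: -6.39461 -2.83461 -2.52394 3.09522 | p_ee: 0.24938 0.11077 0.75076 | effort: 21.33780 -5.47242 0.83199 0.01466
step 19 | θ: -1.11148 -0.79482 -1.12008 0.77461 | dq: -6.20552 -2.57513 -2.37680 3.01673 | p_ee: 0.24355 0.12772 0.73406 | effort: 21.88577 -5.56166 0.93295 0.00319
step 20 | θ: -1.17259 -0.81930 -1.14316 0.80440 | dq: -6.02052 -2.32375 -2.24234 2.94187 | p_ee: 0.23811 0.14422 0.71751 | effort: 22.29568 -5.61644 1.01540 -0.00874
step 21 | θ: -1.23188 -0.84130 -1.16496 0.83346 | dq: -5.84019 -2.08081 -2.12016 2.86975 | p_ee: 0.23303 0.16024 0.70112 | effort: 22.59989 -5.64889 1.07920 -0.02078
step 22 | θ: -1.28940 -0.86092 -1.18560 0.86180 | dq: -5.66484 -1.84651 -2.00966 2.79966 | p_ee: 0.22833 0.17577 0.68491 | effort: 22.82269 -5.66747 1.12469 -0.03275
step 23 | θ: -1.34519 -0.87825 -1.20519 0.88945 | dq: -5.49467 -1.62100 -1.91015 2.73112 | p_ee: 0.22399 0.19079 0.66887 | effort: 22.98226 -5.67797 1.15250 -0.04452
step 24 | θ: -1.39930 -0.89336 -1.22384 0.91642 | dq: -5.32971 -1.40435 -1.82088 2.66382 | p_ee: 0.22000 0.20530 0.65301 | effort: 23.09224 -5.68421 1.16349 -0.05607
step 25 | θ: -1.45179 -0.90636 -1.24164 0.94272 | dq: -5.16996 -1.19660 -1.74108 2.59756 | p_ee: 0.21635 0.21930 0.63733 | effort: 23.16278 -5.68860 1.15865 -0.06739
step 26 | θ: -1.50272 -0.91732 -1.25869 0.96837 | dq: -5.01535 -0.99772 -1.67000 2.53224 | p_ee: 0.21301 0.23279 0.62182 | effort: 23.20149 -5.69251 1.13902 -0.07853
step 27 | θ: -1.55212 -0.92634 -1.27507 0.99336 | dq: -4.86578 -0.80766 -1.60693 2.46781 | p_ee: 0.20999 0.24578 0.60650 | effort: 23.21401 -5.69662 1.10570 -0.08951
step 28 | θ: -1.60005 -0.93350 -1.29085 1.01771 | dq: -4.72112 -0.62634 -1.55118 2.40429 | p_ee: 0.20726 0.25827 0.59134 | effort: 23.20453 -5.70105 1.05975 -0.10041
step 29 | θ: -1.64656 -0.93890 -1.30611 1.04144 | dq: -4.58123 -0.45365 -1.50211 2.34171 | p_ee: 0.20482 0.27026 0.57636 | effort: 23.17613 -5.70559 1.00223 -0.11128
step 30 | θ: -1.69169 -0.94261 -1.32092 1.06454 | dq: -4.44597 -0.28947 -1.45913 2.28011 | p_ee: 0.20264 0.28177 0.56155 | effort: 23.13109 -5.70979 0.93415 -0.12217
step 31 | θ: -1.73549 -0.94472 -1.33532 1.08703 | dq: -4.31519 -0.13364 -1.42168 2.21953 | p_ee: 0.20073 0.29280 0.54691 | effort: 23.07102 -5.71303 0.85650 -0.13314
step 32 | θ: -1.77801 -0.94532 -1.34937 1.10892 | dq: -4.18910 0.01287 -1.38918 2.15942 | p_ee: 0.19906 0.30335 0.53243 | effort: 22.99597 -5.71401 0.77088 -0.14416
step 33 | θ: -1.81930 -0.94453 -1.36312 1.13019 | dq: -4.06938 0.14443 -1.36068 2.09716 | p_ee: 0.19763 0.31342 0.51811
max |effort| (N·m): 108.84170


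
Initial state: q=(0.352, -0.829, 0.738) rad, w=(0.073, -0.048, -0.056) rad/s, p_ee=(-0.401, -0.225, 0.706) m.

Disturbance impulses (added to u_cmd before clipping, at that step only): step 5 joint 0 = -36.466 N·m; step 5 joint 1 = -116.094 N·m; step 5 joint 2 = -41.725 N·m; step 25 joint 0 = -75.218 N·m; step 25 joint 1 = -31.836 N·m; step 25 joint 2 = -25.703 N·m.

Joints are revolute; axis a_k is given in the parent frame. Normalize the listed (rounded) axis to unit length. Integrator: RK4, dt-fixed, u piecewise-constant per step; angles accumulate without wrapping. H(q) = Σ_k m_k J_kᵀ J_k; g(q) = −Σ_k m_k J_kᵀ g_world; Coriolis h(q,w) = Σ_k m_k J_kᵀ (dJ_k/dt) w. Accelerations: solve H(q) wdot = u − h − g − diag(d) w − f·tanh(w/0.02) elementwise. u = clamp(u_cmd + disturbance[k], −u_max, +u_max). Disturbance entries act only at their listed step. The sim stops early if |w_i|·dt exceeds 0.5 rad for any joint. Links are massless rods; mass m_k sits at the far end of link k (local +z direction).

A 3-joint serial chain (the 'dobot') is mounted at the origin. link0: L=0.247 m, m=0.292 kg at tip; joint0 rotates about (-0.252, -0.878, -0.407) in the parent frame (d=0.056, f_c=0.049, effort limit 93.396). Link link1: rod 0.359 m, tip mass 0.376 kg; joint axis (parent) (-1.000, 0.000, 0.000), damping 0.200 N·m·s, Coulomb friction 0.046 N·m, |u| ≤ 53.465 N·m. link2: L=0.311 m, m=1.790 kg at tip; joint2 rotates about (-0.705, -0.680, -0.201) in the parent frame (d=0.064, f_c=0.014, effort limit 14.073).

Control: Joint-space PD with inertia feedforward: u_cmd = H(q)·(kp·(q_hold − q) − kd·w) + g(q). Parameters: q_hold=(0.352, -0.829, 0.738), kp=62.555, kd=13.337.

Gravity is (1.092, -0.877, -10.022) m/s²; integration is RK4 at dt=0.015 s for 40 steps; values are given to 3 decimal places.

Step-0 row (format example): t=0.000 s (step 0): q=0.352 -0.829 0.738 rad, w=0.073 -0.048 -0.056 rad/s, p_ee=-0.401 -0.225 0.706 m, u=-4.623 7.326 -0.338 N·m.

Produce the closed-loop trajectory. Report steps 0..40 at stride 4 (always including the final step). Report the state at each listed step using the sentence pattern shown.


t=0.060 s (step 4): q=0.355 -0.831 0.736 rad, w=0.023 -0.016 -0.012 rad/s, p_ee=-0.402 -0.226 0.705 m, u=-4.163 7.115 -0.336 N·m.
t=0.120 s (step 8): q=0.328 -0.910 0.864 rad, w=-0.467 -1.456 2.178 rad/s, p_ee=-0.391 -0.239 0.684 m, u=1.980 16.089 1.786 N·m.
t=0.180 s (step 12): q=0.314 -0.956 0.928 rad, w=-0.072 -0.238 0.251 rad/s, p_ee=-0.383 -0.249 0.671 m, u=-0.509 11.494 0.800 N·m.
t=0.240 s (step 16): q=0.315 -0.953 0.920 rad, w=0.073 0.245 -0.393 rad/s, p_ee=-0.383 -0.250 0.672 m, u=-2.080 9.017 0.203 N·m.
t=0.300 s (step 20): q=0.321 -0.933 0.890 rad, w=0.117 0.388 -0.557 rad/s, p_ee=-0.386 -0.246 0.678 m, u=-2.982 7.707 -0.152 N·m.
t=0.360 s (step 24): q=0.328 -0.910 0.857 rad, w=0.115 0.382 -0.529 rad/s, p_ee=-0.390 -0.242 0.684 m, u=-3.460 7.037 -0.351 N·m.
t=0.420 s (step 28): q=0.297 -0.930 0.911 rad, w=-0.608 -0.427 1.038 rad/s, p_ee=-0.371 -0.246 0.684 m, u=8.264 11.350 1.578 N·m.
t=0.480 s (step 32): q=0.279 -0.936 0.932 rad, w=-0.059 0.135 -0.141 rad/s, p_ee=-0.359 -0.249 0.686 m, u=2.661 8.897 0.567 N·m.
t=0.540 s (step 36): q=0.283 -0.921 0.910 rad, w=0.168 0.308 -0.513 rad/s, p_ee=-0.361 -0.246 0.690 m, u=-0.718 7.673 0.005 N·m.
t=0.600 s (step 40): q=0.296 -0.902 0.876 rad, w=0.234 0.325 -0.576 rad/s, p_ee=-0.369 -0.242 0.694 m.


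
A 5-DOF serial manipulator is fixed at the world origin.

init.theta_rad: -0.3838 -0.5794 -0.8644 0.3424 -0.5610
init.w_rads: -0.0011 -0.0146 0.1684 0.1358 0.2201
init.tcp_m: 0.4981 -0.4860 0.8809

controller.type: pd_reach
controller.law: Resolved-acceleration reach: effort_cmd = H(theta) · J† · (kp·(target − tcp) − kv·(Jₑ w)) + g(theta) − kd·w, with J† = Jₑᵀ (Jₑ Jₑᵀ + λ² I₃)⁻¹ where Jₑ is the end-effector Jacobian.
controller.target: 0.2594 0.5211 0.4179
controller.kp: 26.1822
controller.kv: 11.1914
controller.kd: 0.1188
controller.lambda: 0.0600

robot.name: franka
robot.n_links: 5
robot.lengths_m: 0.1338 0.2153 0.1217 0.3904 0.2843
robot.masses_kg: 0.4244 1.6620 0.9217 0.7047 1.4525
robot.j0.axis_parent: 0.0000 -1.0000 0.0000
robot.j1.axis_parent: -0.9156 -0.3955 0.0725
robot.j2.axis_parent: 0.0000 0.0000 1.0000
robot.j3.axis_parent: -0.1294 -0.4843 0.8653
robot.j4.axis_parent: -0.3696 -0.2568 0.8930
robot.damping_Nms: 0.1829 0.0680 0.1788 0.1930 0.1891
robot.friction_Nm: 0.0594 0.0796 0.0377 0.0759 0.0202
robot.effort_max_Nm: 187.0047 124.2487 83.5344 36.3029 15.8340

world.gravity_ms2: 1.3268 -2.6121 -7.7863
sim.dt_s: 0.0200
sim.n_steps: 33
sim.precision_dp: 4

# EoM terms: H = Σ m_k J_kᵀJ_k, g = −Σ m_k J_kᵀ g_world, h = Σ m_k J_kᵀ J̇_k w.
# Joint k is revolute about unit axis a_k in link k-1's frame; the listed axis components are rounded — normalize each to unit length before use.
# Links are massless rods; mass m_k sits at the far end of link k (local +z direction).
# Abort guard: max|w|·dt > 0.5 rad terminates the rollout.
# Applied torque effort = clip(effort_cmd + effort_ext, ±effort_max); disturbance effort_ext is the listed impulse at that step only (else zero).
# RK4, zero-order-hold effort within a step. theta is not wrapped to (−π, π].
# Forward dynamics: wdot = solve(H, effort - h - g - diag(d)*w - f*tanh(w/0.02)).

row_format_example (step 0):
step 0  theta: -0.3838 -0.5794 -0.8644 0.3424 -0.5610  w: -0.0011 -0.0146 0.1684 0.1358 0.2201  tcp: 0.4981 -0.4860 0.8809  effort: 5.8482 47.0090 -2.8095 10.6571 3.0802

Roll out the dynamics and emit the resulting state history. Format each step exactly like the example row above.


step 1  theta: -0.3874 -0.5766 -0.8676 0.3535 -0.5755  w: -0.3904 0.3274 0.6631 0.9961 -1.2094  tcp: 0.4989 -0.4825 0.8822  effort: 6.7269 40.6811 -2.4490 9.0999 2.6208
step 2  theta: -0.3972 -0.5679 -0.8643 0.3774 -0.6073  w: -0.6516 0.5952 1.0701 1.4777 -1.5789  tcp: 0.5017 -0.4735 0.8853  effort: 7.9834 35.4683 -2.1894 7.8117 2.0905
step 3  theta: -0.4114 -0.5545 -0.8578 0.4089 -0.6451  w: -0.8311 0.8001 0.9591 1.7763 -1.8115  tcp: 0.5063 -0.4600 0.8896  effort: 9.1397 31.2071 -1.9282 6.7831 1.6470
step 4  theta: -0.4289 -0.5372 -0.8486 0.4460 -0.6852  w: -0.9715 0.9684 0.8478 1.9947 -1.9393  tcp: 0.5125 -0.4428 0.8947  effort: 10.2583 27.8022 -1.7023 5.9977 1.2848
step 5  theta: -0.4491 -0.5168 -0.8385 0.4872 -0.7266  w: -1.0809 1.1002 0.6674 2.1813 -2.0518  tcp: 0.5198 -0.4226 0.9000  effort: 11.3042 25.0378 -1.4881 5.3968 0.9951
step 6  theta: -0.4716 -0.4938 -0.8280 0.5324 -0.7689  w: -1.1782 1.2142 0.6134 2.3650 -2.1053  tcp: 0.5278 -0.3999 0.9052  effort: 12.3267 22.7980 -1.3010 4.9464 0.7575
step 7  theta: -0.4959 -0.4686 -0.8171 0.5813 -0.8116  w: -1.2676 1.3169 0.6349 2.5536 -2.1286  tcp: 0.5364 -0.3753 0.9101  effort: 13.3188 20.9663 -1.1319 4.6097 0.5665
step 8  theta: -0.5219 -0.4414 -0.8051 0.6341 -0.8546  w: -1.3497 1.4107 0.6695 2.7483 -2.1434  tcp: 0.5452 -0.3489 0.9144  effort: 14.2786 19.4465 -0.9717 4.3572 0.4174
step 9  theta: -0.5496 -0.4124 -0.7921 0.6908 -0.8976  w: -1.4267 1.5019 0.7175 2.9466 -2.1417  tcp: 0.5539 -0.3212 0.9179  effort: 15.2206 18.1717 -0.8185 4.1693 0.3029
step 10  theta: -0.5788 -0.3815 -0.7778 0.7515 -0.9403  w: -1.4998 1.5957 0.7756 3.1449 -2.1225  tcp: 0.5624 -0.2924 0.9206  effort: 16.1503 17.0889 -0.6720 4.0298 0.2188
step 11  theta: -0.6094 -0.3487 -0.7621 0.8162 -0.9823  w: -1.5697 1.6967 0.8418 3.3392 -2.0853  tcp: 0.5706 -0.2627 0.9224  effort: 17.0677 16.1548 -0.5334 3.9244 0.1622
step 12  theta: -0.6413 -0.3138 -0.7449 0.8846 -1.0233  w: -1.6360 1.8085 0.9140 3.5253 -2.0303  tcp: 0.5782 -0.2324 0.9231  effort: 17.9679 15.3331 -0.4052 3.8400 0.1308
step 13  theta: -0.6746 -0.2765 -0.7261 0.9567 -1.0629  w: -1.6980 1.9339 0.9898 3.6988 -1.9583  tcp: 0.5851 -0.2016 0.9228  effort: 18.8408 14.5931 -0.2913 3.7647 0.1228
step 14  theta: -0.7090 -0.2365 -0.7058 1.0320 -1.1009  w: -1.7540 2.0740 1.0667 3.8556 -1.8704  tcp: 0.5913 -0.1705 0.9214  effort: 19.6718 13.9091 -0.1965 3.6871 0.1368
step 15  theta: -0.7445 -0.1936 -0.6839 1.1102 -1.1370  w: -1.8020 2.2285 1.1417 3.9922 -1.7680  tcp: 0.5966 -0.1392 0.9191  effort: 20.4426 13.2607 -0.1260 3.5972 0.1710
step 16  theta: -0.7808 -0.1475 -0.6605 1.1909 -1.1708  w: -1.8400 2.3958 1.2122 4.1052 -1.6528  tcp: 0.6009 -0.1079 0.9158  effort: 21.1319 12.6326 -0.0851 3.4863 0.2236
step 17  theta: -0.8178 -0.0979 -0.6358 1.2736 -1.2021  w: -1.8657 2.5723 1.2762 4.1921 -1.5263  tcp: 0.6043 -0.0768 0.9116  effort: 21.7175 12.0152 -0.0788 3.3478 0.2921
step 18  theta: -0.8551 -0.0448 -0.6099 1.3577 -1.2308  w: -1.8775 2.7536 1.3324 4.2508 -1.3902  tcp: 0.6067 -0.0459 0.9066  effort: 22.1774 11.4037 -0.1110 3.1771 0.3739
step 19  theta: -0.8926 0.0119 -0.5829 1.4426 -1.2566  w: -1.8741 2.9339 1.3808 4.2798 -1.2459  tcp: 0.6080 -0.0153 0.9008  effort: 22.4927 10.7978 -0.1842 2.9720 0.4658
step 20  theta: -0.9298 0.0722 -0.5550 1.5278 -1.2795  w: -1.8549 3.1070 1.4224 4.2785 -1.0948  tcp: 0.6084 0.0147 0.8943  effort: 22.6489 10.2003 -0.2993 2.7327 0.5642
step 21  theta: -0.9664 0.1358 -0.5263 1.6126 -1.2993  w: -1.8202 3.2665 1.4590 4.2473 -0.9379  tcp: 0.6078 0.0442 0.8873  effort: 22.6376 9.6156 -0.4553 2.4615 0.6656
step 22  theta: -1.0023 0.2023 -0.4969 1.6965 -1.3158  w: -1.7707 3.4061 1.4922 4.1874 -0.7760  tcp: 0.6062 0.0729 0.8799  effort: 22.4571 9.0481 -0.6496 2.1624 0.7660
step 23  theta: -1.0370 0.2714 -0.4668 1.7789 -1.3291  w: -1.7079 3.5198 1.5232 4.1007 -0.6100  tcp: 0.6038 0.1009 0.8721  effort: 22.1121 8.5017 -0.8779 1.8409 0.8617
step 24  theta: -1.0703 0.3425 -0.4362 1.8593 -1.3390  w: -1.6335 3.6025 1.5516 3.9901 -0.4403  tcp: 0.6006 0.1280 0.8640  effort: 21.6133 7.9786 -1.1348 1.5031 0.9493
step 25  theta: -1.1021 0.4149 -0.4050 1.9373 -1.3455  w: -1.5499 3.6496 1.5752 3.8581 -0.2670  tcp: 0.5968 0.1542 0.8558  effort: 20.9765 7.4799 -1.4140 1.1559 1.0257
step 26  theta: -1.1322 0.4878 -0.3734 2.0124 -1.3486  w: -1.4601 3.6575 1.5895 3.7066 -0.0904  tcp: 0.5925 0.1794 0.8475  effort: 20.2226 7.0064 -1.7092 0.8063 1.0883
step 27  theta: -1.1604 0.5605 -0.3418 2.0844 -1.3483  w: -1.3673 3.6231 1.5645 3.5581 0.0158  tcp: 0.5877 0.2037 0.8391  effort: 19.4257 6.5811 -2.0237 0.4559 1.1476
step 28  theta: -1.1868 0.6320 -0.3109 2.1531 -1.3461  w: -1.2747 3.5451 1.5345 3.3645 0.1594  tcp: 0.5826 0.2269 0.8307  effort: 18.5722 6.1740 -2.3385 0.1232 1.1848
step 29  theta: -1.2115 0.7016 -0.2808 2.2176 -1.3407  w: -1.1918 3.4259 1.4822 3.1343 0.3323  tcp: 0.5773 0.2492 0.8222  effort: 17.6794 5.7934 -2.6478 -0.1883 1.2012
step 30  theta: -1.2347 0.7684 -0.2522 2.2773 -1.3320  w: -1.1280 3.2706 1.3839 2.8779 0.4981  tcp: 0.5720 0.2706 0.8138  effort: 16.8139 5.4638 -2.9508 -0.4754 1.2038
step 31  theta: -1.2569 0.8319 -0.2261 2.3316 -1.3201  w: -1.0929 3.0879 1.2325 2.5894 0.6505  tcp: 0.5666 0.2911 0.8053  effort: 16.0321 5.2040 -3.2430 -0.7328 1.1958
step 32  theta: -1.2787 0.8916 -0.2036 2.3799 -1.3055  w: -1.0951 2.8896 1.0242 2.2688 0.7786  tcp: 0.5612 0.3107 0.7968  effort: 15.3838 5.0312 -3.5189 -0.9566 1.1812
step 33  theta: -1.3011 0.9472 -0.1858 2.4215 -1.2888  w: -1.1400 2.6887 0.7622 1.9221 0.8726  tcp: 0.5559 0.3296 0.7881


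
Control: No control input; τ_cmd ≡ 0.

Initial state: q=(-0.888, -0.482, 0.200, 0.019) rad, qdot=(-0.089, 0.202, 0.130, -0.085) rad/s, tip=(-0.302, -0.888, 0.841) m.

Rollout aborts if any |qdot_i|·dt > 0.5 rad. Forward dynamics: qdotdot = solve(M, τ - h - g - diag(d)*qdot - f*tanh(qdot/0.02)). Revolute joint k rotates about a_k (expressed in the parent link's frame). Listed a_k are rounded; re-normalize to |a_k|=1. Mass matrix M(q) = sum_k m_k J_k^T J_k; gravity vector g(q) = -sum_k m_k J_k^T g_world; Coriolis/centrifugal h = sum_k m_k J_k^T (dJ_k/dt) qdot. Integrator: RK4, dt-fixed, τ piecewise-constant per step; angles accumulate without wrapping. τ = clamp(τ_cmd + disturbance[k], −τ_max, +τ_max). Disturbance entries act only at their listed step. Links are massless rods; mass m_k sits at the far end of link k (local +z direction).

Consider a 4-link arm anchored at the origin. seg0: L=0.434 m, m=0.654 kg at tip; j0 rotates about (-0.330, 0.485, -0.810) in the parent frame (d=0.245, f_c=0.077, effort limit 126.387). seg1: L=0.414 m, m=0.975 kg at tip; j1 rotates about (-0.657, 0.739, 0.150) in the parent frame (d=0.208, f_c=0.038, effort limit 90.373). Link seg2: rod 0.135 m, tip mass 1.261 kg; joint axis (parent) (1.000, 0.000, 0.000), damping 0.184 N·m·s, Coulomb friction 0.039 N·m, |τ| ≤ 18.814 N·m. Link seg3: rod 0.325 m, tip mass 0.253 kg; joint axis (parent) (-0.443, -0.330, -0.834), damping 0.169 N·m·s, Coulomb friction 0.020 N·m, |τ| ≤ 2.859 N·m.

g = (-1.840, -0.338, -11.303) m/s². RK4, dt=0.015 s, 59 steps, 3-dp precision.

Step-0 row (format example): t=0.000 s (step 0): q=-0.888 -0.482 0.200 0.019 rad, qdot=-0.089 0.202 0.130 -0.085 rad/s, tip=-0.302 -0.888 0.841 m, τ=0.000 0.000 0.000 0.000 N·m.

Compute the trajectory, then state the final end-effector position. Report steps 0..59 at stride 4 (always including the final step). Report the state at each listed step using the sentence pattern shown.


t=0.060 s (step 4): q=-0.879 -0.518 0.185 -0.006 rad, qdot=0.339 -1.316 -0.528 -0.417 rad/s, tip=-0.305 -0.898 0.823 m, τ=0.000 0.000 0.000 0.000 N·m.
t=0.120 s (step 8): q=-0.854 -0.633 0.139 -0.024 rad, qdot=0.411 -2.494 -1.019 -0.207 rad/s, tip=-0.324 -0.926 0.757 m, τ=0.000 0.000 0.000 0.000 N·m.
t=0.180 s (step 12): q=-0.837 -0.812 0.056 -0.031 rad, qdot=0.107 -3.444 -1.804 -0.015 rad/s, tip=-0.355 -0.963 0.642 m, τ=0.000 0.000 0.000 0.000 N·m.
t=0.240 s (step 16): q=-0.848 -1.045 -0.087 -0.027 rad, qdot=-0.500 -4.310 -3.031 0.215 rad/s, tip=-0.390 -0.989 0.479 m, τ=0.000 0.000 0.000 0.000 N·m.
t=0.300 s (step 20): q=-0.902 -1.328 -0.303 0.013 rad, qdot=-1.342 -5.112 -3.985 1.300 rad/s, tip=-0.413 -0.983 0.272 m, τ=0.000 0.000 0.000 0.000 N·m.
t=0.360 s (step 24): q=-1.011 -1.655 -0.528 0.143 rad, qdot=-2.337 -5.719 -3.141 3.017 rad/s, tip=-0.392 -0.924 0.036 m, τ=0.000 0.000 0.000 0.000 N·m.
t=0.420 s (step 28): q=-1.190 -2.003 -0.643 0.345 rad, qdot=-3.747 -5.717 -0.544 3.298 rad/s, tip=-0.286 -0.814 -0.207 m, τ=0.000 0.000 0.000 0.000 N·m.
t=0.480 s (step 32): q=-1.480 -2.318 -0.599 0.492 rad, qdot=-6.082 -4.588 1.867 1.386 rad/s, tip=-0.075 -0.636 -0.433 m, τ=0.000 0.000 0.000 0.000 N·m.
t=0.540 s (step 36): q=-1.929 -2.524 -0.446 0.498 rad, qdot=-8.730 -2.065 2.926 -1.206 rad/s, tip=0.199 -0.346 -0.560 m, τ=0.000 0.000 0.000 0.000 N·m.
t=0.600 s (step 40): q=-2.477 -2.555 -0.293 0.353 rad, qdot=-8.962 0.945 1.921 -3.208 rad/s, tip=0.413 0.007 -0.508 m, τ=0.000 0.000 0.000 0.000 N·m.
t=0.660 s (step 44): q=-2.956 -2.439 -0.223 0.175 rad, qdot=-6.871 2.631 0.466 -2.420 rad/s, tip=0.524 0.283 -0.329 m, τ=0.000 0.000 0.000 0.000 N·m.
t=0.720 s (step 48): q=-3.307 -2.269 -0.226 0.073 rad, qdot=-4.935 2.863 -0.413 -1.059 rad/s, tip=0.578 0.451 -0.121 m, τ=0.000 0.000 0.000 0.000 N·m.
t=0.780 s (step 52): q=-3.559 -2.111 -0.260 0.028 rad, qdot=-3.533 2.341 -0.656 -0.537 rad/s, tip=0.598 0.544 0.067 m, τ=0.000 0.000 0.000 0.000 N·m.
t=0.840 s (step 56): q=-3.736 -1.995 -0.296 -0.000 rad, qdot=-2.405 1.470 -0.478 -0.464 rad/s, tip=0.590 0.592 0.209 m, τ=0.000 0.000 0.000 0.000 N·m.
t=0.885 s (step 59): q=-3.827 -1.946 -0.312 -0.023 rad, qdot=-1.645 0.691 -0.263 -0.523 rad/s, tip=0.570 0.613 0.279 m.
final tip position (m): 0.570 0.613 0.279


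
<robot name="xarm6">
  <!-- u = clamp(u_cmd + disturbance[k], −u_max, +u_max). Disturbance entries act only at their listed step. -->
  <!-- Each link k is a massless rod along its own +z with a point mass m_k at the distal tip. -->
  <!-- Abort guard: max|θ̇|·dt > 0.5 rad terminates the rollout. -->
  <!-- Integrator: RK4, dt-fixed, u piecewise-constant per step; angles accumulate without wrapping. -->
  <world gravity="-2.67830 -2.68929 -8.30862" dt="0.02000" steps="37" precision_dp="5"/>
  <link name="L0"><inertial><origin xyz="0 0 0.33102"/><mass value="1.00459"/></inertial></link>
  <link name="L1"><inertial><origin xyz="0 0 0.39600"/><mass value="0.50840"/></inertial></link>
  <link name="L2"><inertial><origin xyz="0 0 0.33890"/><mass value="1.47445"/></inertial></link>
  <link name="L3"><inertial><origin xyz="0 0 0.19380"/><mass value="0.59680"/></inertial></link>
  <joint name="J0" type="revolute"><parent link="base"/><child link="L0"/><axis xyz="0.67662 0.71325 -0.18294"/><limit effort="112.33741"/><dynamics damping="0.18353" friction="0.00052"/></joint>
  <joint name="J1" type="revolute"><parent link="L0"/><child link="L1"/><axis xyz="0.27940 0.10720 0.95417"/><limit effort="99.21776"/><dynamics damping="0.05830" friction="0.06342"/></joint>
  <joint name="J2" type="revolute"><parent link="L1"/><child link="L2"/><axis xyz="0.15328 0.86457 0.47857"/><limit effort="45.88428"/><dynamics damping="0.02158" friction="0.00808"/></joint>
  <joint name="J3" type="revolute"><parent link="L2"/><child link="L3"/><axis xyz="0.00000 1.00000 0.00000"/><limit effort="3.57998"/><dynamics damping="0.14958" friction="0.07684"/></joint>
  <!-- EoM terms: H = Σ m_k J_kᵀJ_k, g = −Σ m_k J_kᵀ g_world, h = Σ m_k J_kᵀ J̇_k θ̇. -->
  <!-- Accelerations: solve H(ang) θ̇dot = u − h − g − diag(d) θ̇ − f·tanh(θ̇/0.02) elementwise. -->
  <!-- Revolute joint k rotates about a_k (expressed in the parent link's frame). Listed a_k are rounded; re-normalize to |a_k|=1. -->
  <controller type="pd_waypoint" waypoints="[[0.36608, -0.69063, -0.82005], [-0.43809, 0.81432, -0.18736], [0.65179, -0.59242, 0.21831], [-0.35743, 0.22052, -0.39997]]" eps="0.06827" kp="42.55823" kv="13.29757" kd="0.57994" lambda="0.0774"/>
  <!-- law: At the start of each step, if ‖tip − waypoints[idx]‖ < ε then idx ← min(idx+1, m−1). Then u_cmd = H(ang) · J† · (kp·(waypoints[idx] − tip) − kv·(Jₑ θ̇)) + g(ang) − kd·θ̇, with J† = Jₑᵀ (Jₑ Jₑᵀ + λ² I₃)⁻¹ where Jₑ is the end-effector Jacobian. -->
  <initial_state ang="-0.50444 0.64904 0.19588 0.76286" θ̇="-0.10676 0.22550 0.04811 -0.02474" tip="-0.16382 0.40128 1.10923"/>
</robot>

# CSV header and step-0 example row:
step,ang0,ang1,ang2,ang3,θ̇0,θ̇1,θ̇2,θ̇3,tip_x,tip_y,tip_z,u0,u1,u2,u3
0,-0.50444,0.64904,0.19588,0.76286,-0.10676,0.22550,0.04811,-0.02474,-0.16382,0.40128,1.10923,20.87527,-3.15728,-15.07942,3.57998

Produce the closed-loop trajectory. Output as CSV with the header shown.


step,ang0,ang1,ang2,ang3,θ̇0,θ̇1,θ̇2,θ̇3,tip_x,tip_y,tip_z,u0,u1,u2,u3
1,-0.50128,0.62484,0.17186,0.85237,0.41316,-2.47752,-2.41223,8.55575,-0.16081,0.39723,1.10110,8.85711,-1.68909,-10.07640,-0.55466
2,-0.49207,0.57712,0.11192,1.02896,0.52593,-2.36096,-3.58036,9.04801,-0.15684,0.38212,1.08640,7.29464,-0.09885,-2.22875,0.34900
3,-0.48089,0.53294,0.03570,1.20841,0.60117,-2.09579,-4.05291,8.90018,-0.15701,0.36030,1.07174,10.91901,1.55516,3.31427,1.10168
4,-0.46852,0.49599,-0.04581,1.38498,0.63737,-1.62991,-4.09912,8.77639,-0.15920,0.33560,1.05582,17.84663,3.24327,7.01616,1.39044
5,-0.45546,0.46836,-0.12494,1.55919,0.66975,-1.16994,-3.80682,8.68356,-0.16141,0.31032,1.03756,25.90204,5.03009,9.52508,1.37181
6,-0.44161,0.44949,-0.19573,1.73192,0.71882,-0.76345,-3.26033,8.64112,-0.16210,0.28543,1.01669,34.32423,6.96010,11.43313,1.13731
7,-0.42648,0.43819,-0.25354,1.90402,0.80155,-0.41994,-2.50453,8.63185,-0.16032,0.26115,0.99352,43.12903,9.08806,13.22249,0.76036
8,-0.40927,0.43334,-0.29418,2.07594,0.92715,-0.11696,-1.54058,8.62763,-0.15561,0.23727,0.96871,52.83860,11.49375,15.30675,0.29055
9,-0.38903,0.43415,-0.31300,2.24757,1.10763,0.14055,-0.31971,8.60318,-0.14782,0.21340,0.94326,64.10868,14.26472,18.10235,-0.24565
10,-0.36475,0.44046,-0.30379,2.41827,1.32100,0.48393,1.26747,8.52355,-0.13686,0.18907,0.91847,77.90407,17.42149,22.12652,-0.83441
11,-0.33615,0.45614,-0.25741,2.58675,1.52515,1.17032,3.38942,8.35940,-0.12245,0.16390,0.89593,93.41603,20.50110,27.82457,-1.48171
12,-0.30345,0.49013,-0.16142,2.75142,1.71395,2.51739,6.17083,8.12114,-0.10340,0.13724,0.87757,100.74096,21.31700,34.38168,-2.21668
13,-0.26505,0.55071,-0.00259,2.91096,2.14947,3.79675,9.60463,7.85902,-0.07621,0.10736,0.86549,66.12819,14.63475,35.12584,-3.04851
14,-0.20810,0.57418,0.23811,3.05625,3.50961,-1.58181,14.57454,6.68556,-0.03423,0.07282,0.86048,-12.37861,4.10823,15.46788,-3.37783
15,-0.14700,0.66458,0.51445,3.17336,3.47357,5.24700,13.91953,5.06693,0.02480,0.03778,0.85660,-41.09701,-8.03215,-14.97877,-3.57998
16,-0.06654,0.68363,0.78381,3.22320,4.24362,-1.59838,12.58403,0.23151,0.09292,0.00569,0.84338,18.33685,-4.15427,-25.17621,-1.32622
17,0.02292,0.68769,0.98526,3.19241,4.72608,1.48878,7.71679,-3.22107,0.15724,-0.02342,0.81614,20.03430,-5.03345,-13.00984,0.20958
18,0.12174,0.68918,1.12379,3.12538,5.10302,-1.09370,5.99218,-3.47413,0.21536,-0.05646,0.78129,2.78296,-0.17936,3.84852,-0.10401
19,0.22654,0.66034,1.24464,3.06536,5.37610,-1.76854,6.04919,-2.55523,0.26748,-0.09399,0.74228,-16.85532,3.36404,14.64162,-0.85761
20,0.33677,0.62444,1.37854,3.02513,5.66113,-1.92584,7.34397,-1.50270,0.31493,-0.13443,0.69741,-25.24205,5.13526,16.89314,-1.44820
21,0.45355,0.58555,1.53975,3.00016,6.03027,-2.14348,8.79870,-1.00209,0.35633,-0.17571,0.64517,-26.16953,5.92803,13.94854,-1.55588
22,0.57830,0.53967,1.72433,2.98060,6.44521,-2.62407,9.66985,-0.92079,0.39033,-0.21675,0.58592,-22.48806,6.09682,8.98236,-1.37534
23,0.71117,0.48277,1.91664,2.96074,6.82860,-3.14510,9.53967,-1.01603,0.41702,-0.25746,0.52154,-16.89178,5.34829,4.18552,-1.15720
24,0.85072,0.41757,2.09552,2.93867,7.10845,-3.29437,8.28132,-1.15952,0.43825,-0.29776,0.45367,-14.37967,4.33080,1.60405,-1.05397
25,0.99414,0.35622,2.23998,2.91486,7.20961,-2.64571,6.06256,-1.20834,0.45613,-0.33704,0.38266,-17.22308,3.85237,1.91705,-1.16150
26,1.13721,0.31660,2.33448,2.89258,7.07174,-1.11698,3.29716,-1.00966,0.47132,-0.37432,0.30802,-24.10985,3.76827,4.23842,-1.52025
27,1.27509,0.31200,2.37392,2.87726,6.70008,0.76035,0.62642,-0.51401,0.48279,-0.40841,0.22968,-32.88040,3.82817,7.27692,-2.06965
28,1.40373,0.34217,2.36606,2.87383,6.16528,2.28243,-1.37486,0.12958,0.48923,-0.43788,0.14896,-41.40130,4.09636,10.01970,-2.61847
29,1.52082,0.39788,2.32566,2.88159,5.55086,3.26597,-2.60382,0.62327,0.49008,-0.46140,0.06873,-47.84762,4.43742,11.86877,-2.91867
30,1.62520,0.46849,2.26686,2.89913,4.89714,3.76167,-3.21825,1.09387,0.48601,-0.47869,-0.00810,-52.05517,4.77450,12.88136,-3.09999
31,1.71652,0.54594,2.19988,2.92460,4.24673,3.95481,-3.43176,1.41269,0.47829,-0.49040,-0.07933,-53.77237,4.92045,13.10754,-3.09686
32,1.79517,0.62545,2.13111,2.95505,3.62926,3.97671,-3.40855,1.59237,0.46827,-0.49753,-0.14356,-53.28069,4.79984,12.71320,-2.95462
33,1.86200,0.70436,2.06413,2.98799,3.06420,3.90298,-3.26346,1.66574,0.45716,-0.50123,-0.20027,-50.96200,4.40232,11.84288,-2.72670
34,1.91817,0.78110,2.00051,3.02157,2.56173,3.76780,-3.08099,1.66048,0.44593,-0.50255,-0.24964,-47.17928,3.75410,10.60451,-2.45499
35,1.96497,0.85454,1.94033,3.05439,2.12462,3.57666,-2.92769,1.59542,0.43528,-0.50233,-0.29225,-42.32671,2.91553,9.10785,-2.16928
36,2.00367,0.92344,1.88247,3.08540,1.75005,3.31665,-2.85456,1.48520,0.42563,-0.50123,-0.32896,-36.93548,1.99290,7.51449,-1.89231
37,2.03545,0.98627,1.82502,3.11385,1.43099,2.96739,-2.89213,1.34703,0.41719,-0.49975,-0.36068,,,,
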